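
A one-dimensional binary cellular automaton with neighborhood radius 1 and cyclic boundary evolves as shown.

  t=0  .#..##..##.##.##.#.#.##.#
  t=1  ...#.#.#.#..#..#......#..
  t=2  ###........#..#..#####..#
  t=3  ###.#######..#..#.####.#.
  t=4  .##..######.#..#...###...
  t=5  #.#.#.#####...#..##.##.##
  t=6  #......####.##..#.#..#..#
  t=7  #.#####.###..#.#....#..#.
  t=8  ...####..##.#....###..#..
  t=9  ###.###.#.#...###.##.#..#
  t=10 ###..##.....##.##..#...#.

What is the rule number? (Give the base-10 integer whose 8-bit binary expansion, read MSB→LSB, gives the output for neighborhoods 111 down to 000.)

195

  ###|#  b7=1 t=2,i=0
  ##.|#  b6=1 t=0,i=5
  #.#|.  b5=0 t=0,i=0
  #..|.  b4=0 t=0,i=2
  .##|.  b3=0 t=0,i=4
  .#.|.  b2=0 t=0,i=1
  ..#|#  b1=1 t=0,i=3
  ...|#  b0=1 t=1,i=0
  bits 11000011 = 195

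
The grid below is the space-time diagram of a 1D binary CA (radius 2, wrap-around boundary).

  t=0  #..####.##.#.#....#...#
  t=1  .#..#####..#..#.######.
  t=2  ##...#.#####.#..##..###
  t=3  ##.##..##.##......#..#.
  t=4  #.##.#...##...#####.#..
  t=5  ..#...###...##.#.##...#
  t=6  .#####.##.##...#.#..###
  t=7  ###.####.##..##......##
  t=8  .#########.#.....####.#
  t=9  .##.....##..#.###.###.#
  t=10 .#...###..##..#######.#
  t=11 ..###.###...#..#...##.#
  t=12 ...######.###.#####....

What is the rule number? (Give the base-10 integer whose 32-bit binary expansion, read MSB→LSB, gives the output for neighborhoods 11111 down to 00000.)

  ##### -> .   bit 31 = 0  t=1,i=6
  ####. -> #   bit 30 = 1  t=0,i=5
  ###.# -> #   bit 29 = 1  t=0,i=6
  ###.. -> #   bit 28 = 1  t=1,i=8
  ##.## -> #   bit 27 = 1  t=0,i=7
  ##.#. -> .   bit 26 = 0  t=0,i=10
  ##..# -> #   bit 25 = 1  t=0,i=1
  ##... -> .   bit 24 = 0  t=2,i=2
  #.### -> #   bit 23 = 1  t=1,i=16
  #.##. -> #   bit 22 = 1  t=0,i=8
  #.#.# -> #   bit 21 = 1  t=0,i=11
  #.#.. -> .   bit 20 = 0  t=0,i=13
  #..## -> .   bit 19 = 0  t=0,i=2
  #..#. -> #   bit 18 = 1  t=1,i=0
  #...# -> #   bit 17 = 1  t=0,i=20
  #.... -> .   bit 16 = 0  t=0,i=15
  .#### -> #   bit 15 = 1  t=0,i=4
  .###. -> #   bit 14 = 1  t=5,i=7
  .##.# -> .   bit 13 = 0  t=0,i=9
  .##.. -> .   bit 12 = 0  t=0,i=0
  .#.## -> .   bit 11 = 0  t=1,i=15
  .#.#. -> .   bit 10 = 0  t=0,i=12
  .#..# -> .   bit 9 = 0  t=1,i=2
  .#... -> #   bit 8 = 1  t=0,i=14
  ..### -> .   bit 7 = 0  t=0,i=3
  ..##. -> .   bit 6 = 0  t=0,i=22
  ..#.# -> .   bit 5 = 0  t=1,i=14
  ..#.. -> #   bit 4 = 1  t=0,i=18
  ...## -> #   bit 3 = 1  t=0,i=21
  ...#. -> #   bit 2 = 1  t=0,i=17
  ....# -> #   bit 1 = 1  t=0,i=16
  ..... -> #   bit 0 = 1  t=3,i=14
  bits 01111010111001101100000100011111 = 2061943071

2061943071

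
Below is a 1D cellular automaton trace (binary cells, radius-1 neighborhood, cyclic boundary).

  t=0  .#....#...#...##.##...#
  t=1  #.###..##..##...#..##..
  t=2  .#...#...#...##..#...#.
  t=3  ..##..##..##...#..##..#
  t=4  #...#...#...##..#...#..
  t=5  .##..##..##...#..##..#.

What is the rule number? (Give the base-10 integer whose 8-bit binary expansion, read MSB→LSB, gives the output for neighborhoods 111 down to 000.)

49

  ### -> .   bit 7 = 0  t=1,i=3
  ##. -> .   bit 6 = 0  t=0,i=15
  #.# -> #   bit 5 = 1  t=0,i=0
  #.. -> #   bit 4 = 1  t=0,i=2
  .## -> .   bit 3 = 0  t=0,i=14
  .#. -> .   bit 2 = 0  t=0,i=1
  ..# -> .   bit 1 = 0  t=0,i=5
  ... -> #   bit 0 = 1  t=0,i=3
  bits 00110001 = 49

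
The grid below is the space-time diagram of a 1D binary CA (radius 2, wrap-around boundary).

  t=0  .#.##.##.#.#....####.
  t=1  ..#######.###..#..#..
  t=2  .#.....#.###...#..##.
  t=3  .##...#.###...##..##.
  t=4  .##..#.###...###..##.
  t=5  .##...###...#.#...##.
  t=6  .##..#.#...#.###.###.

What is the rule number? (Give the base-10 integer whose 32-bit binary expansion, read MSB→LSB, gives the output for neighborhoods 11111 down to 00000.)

1288731996

  ##### -> .   bit 31 = 0  t=1,i=4
  ####. -> #   bit 30 = 1  t=0,i=18
  ###.# -> .   bit 29 = 0  t=1,i=8
  ###.. -> .   bit 28 = 0  t=0,i=19
  ##.## -> #   bit 27 = 1  t=0,i=5
  ##.#. -> #   bit 26 = 1  t=0,i=8
  ##..# -> .   bit 25 = 0  t=0,i=20
  ##... -> .   bit 24 = 0  t=2,i=12
  #.### -> #   bit 23 = 1  t=1,i=10
  #.##. -> #   bit 22 = 1  t=0,i=3
  #.#.# -> .   bit 21 = 0  t=0,i=9
  #.#.. -> #   bit 20 = 1  t=0,i=11
  #..## -> .   bit 19 = 0  t=2,i=17
  #..#. -> .   bit 18 = 0  t=0,i=0
  #...# -> .   bit 17 = 0  t=2,i=13
  #.... -> .   bit 16 = 0  t=0,i=13
  .#### -> .   bit 15 = 0  t=0,i=17
  .###. -> #   bit 14 = 1  t=1,i=11
  .##.# -> #   bit 13 = 1  t=0,i=4
  .##.. -> #   bit 12 = 1  t=2,i=19
  .#.## -> #   bit 11 = 1  t=0,i=2
  .#.#. -> #   bit 10 = 1  t=0,i=10
  .#..# -> .   bit 9 = 0  t=1,i=16
  .#... -> #   bit 8 = 1  t=0,i=12
  ..### -> .   bit 7 = 0  t=0,i=16
  ..##. -> #   bit 6 = 1  t=2,i=18
  ..#.# -> .   bit 5 = 0  t=0,i=1
  ..#.. -> #   bit 4 = 1  t=1,i=15
  ...## -> #   bit 3 = 1  t=0,i=15
  ...#. -> #   bit 2 = 1  t=2,i=6
  ....# -> .   bit 1 = 0  t=0,i=14
  ..... -> .   bit 0 = 0  t=2,i=4
  bits 01001100110100000111110101011100 = 1288731996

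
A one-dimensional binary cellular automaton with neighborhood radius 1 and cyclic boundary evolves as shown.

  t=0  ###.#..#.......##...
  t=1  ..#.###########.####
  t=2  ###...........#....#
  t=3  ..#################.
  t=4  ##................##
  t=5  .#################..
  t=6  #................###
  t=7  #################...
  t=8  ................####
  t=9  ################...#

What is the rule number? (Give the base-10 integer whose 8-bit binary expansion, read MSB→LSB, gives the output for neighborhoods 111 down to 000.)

87

  ###|.  b7=0 t=0,i=1
  ##.|#  b6=1 t=0,i=2
  #.#|.  b5=0 t=0,i=3
  #..|#  b4=1 t=0,i=5
  .##|.  b3=0 t=0,i=0
  .#.|#  b2=1 t=0,i=4
  ..#|#  b1=1 t=0,i=6
  ...|#  b0=1 t=0,i=9
  bits 01010111 = 87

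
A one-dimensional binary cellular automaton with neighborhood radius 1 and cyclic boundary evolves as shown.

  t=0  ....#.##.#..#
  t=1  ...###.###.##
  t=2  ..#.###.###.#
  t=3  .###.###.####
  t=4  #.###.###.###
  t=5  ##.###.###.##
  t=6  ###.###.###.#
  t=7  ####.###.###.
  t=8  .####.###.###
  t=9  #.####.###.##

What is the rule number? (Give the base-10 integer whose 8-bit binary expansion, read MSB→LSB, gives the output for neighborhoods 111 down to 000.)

230

  ### -> #   bit 7 = 1  t=1,i=4
  ##. -> #   bit 6 = 1  t=0,i=7
  #.# -> #   bit 5 = 1  t=0,i=5
  #.. -> .   bit 4 = 0  t=0,i=0
  .## -> .   bit 3 = 0  t=0,i=6
  .#. -> #   bit 2 = 1  t=0,i=4
  ..# -> #   bit 1 = 1  t=0,i=3
  ... -> .   bit 0 = 0  t=0,i=1
  bits 11100110 = 230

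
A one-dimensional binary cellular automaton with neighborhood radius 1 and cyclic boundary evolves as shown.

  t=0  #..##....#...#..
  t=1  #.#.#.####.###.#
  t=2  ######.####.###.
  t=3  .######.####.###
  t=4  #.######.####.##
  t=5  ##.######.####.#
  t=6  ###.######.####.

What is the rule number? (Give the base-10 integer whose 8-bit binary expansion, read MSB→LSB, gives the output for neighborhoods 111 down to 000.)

  ###|#  b7=1 t=1,i=7
  ##.|#  b6=1 t=0,i=4
  #.#|#  b5=1 t=1,i=1
  #..|.  b4=0 t=0,i=1
  .##|.  b3=0 t=0,i=3
  .#.|#  b2=1 t=0,i=0
  ..#|#  b1=1 t=0,i=2
  ...|#  b0=1 t=0,i=6
  bits 11100111 = 231

231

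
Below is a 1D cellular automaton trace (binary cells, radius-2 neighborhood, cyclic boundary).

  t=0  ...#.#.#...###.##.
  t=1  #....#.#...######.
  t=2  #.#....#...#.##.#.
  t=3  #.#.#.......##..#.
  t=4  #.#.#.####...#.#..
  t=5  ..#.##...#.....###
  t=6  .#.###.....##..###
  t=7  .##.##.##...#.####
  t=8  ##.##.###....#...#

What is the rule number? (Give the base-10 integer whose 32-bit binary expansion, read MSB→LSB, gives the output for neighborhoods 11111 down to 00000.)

3095222913

  #####|#  b31=1 t=1,i=13
  ####.|.  b30=0 t=1,i=15
  ###.#|#  b29=1 t=0,i=13
  ###..|#  b28=1 t=4,i=9
  ##.##|#  b27=1 t=0,i=14
  ##.#.|.  b26=0 t=1,i=17
  ##..#|.  b25=0 t=3,i=14
  ##...|.  b24=0 t=0,i=17
  #.###|.  b23=0 t=4,i=6
  #.##.|#  b22=1 t=0,i=15
  #.#.#|#  b21=1 t=0,i=5
  #.#..|#  b20=1 t=0,i=7
  #..##|#  b19=1 t=6,i=14
  #..#.|#  b18=1 t=3,i=15
  #...#|.  b17=0 t=0,i=9
  #....|#  b16=1 t=0,i=0
  .####|.  b15=0 t=1,i=12
  .###.|#  b14=1 t=0,i=12
  .##.#|.  b13=0 t=2,i=14
  .##..|#  b12=1 t=0,i=16
  .#.##|#  b11=1 t=2,i=12
  .#.#.|.  b10=0 t=0,i=4
  .#..#|#  b9=1 t=4,i=16
  .#...|.  b8=0 t=0,i=8
  ..###|#  b7=1 t=0,i=11
  ..##.|.  b6=0 t=3,i=12
  ..#.#|.  b5=0 t=0,i=3
  ..#..|.  b4=0 t=2,i=7
  ...##|.  b3=0 t=0,i=10
  ...#.|.  b2=0 t=0,i=2
  ....#|.  b1=0 t=0,i=1
  .....|#  b0=1 t=3,i=7
  bits 10111000011111010101101010000001 = 3095222913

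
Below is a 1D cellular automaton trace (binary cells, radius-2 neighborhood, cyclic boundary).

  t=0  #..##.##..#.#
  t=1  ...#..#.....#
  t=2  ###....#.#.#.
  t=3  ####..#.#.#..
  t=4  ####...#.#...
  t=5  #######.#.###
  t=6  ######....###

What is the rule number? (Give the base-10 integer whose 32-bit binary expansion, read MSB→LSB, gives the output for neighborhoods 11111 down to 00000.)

3519202765

  #####|#  b31=1 t=5,i=0
  ####.|#  b30=1 t=3,i=2
  ###.#|.  b29=0 t=5,i=6
  ###..|#  b28=1 t=2,i=2
  ##.##|.  b27=0 t=0,i=5
  ##.#.|.  b26=0 t=5,i=7
  ##..#|.  b25=0 t=0,i=1
  ##...|#  b24=1 t=2,i=3
  #.###|#  b23=1 t=2,i=0
  #.##.|#  b22=1 t=0,i=6
  #.#.#|.  b21=0 t=2,i=9
  #.#..|.  b20=0 t=3,i=10
  #..##|.  b19=0 t=0,i=2
  #..#.|.  b18=0 t=0,i=9
  #...#|#  b17=1 t=1,i=1
  #....|.  b16=0 t=1,i=8
  .####|#  b15=1 t=3,i=1
  .###.|#  b14=1 t=2,i=1
  .##.#|.  b13=0 t=0,i=4
  .##..|.  b12=0 t=0,i=0
  .#.##|.  b11=0 t=0,i=11
  .#.#.|#  b10=1 t=2,i=8
  .#..#|.  b9=0 t=1,i=4
  .#...|#  b8=1 t=1,i=0
  ..###|#  b7=1 t=3,i=0
  ..##.|#  b6=1 t=0,i=3
  ..#.#|.  b5=0 t=0,i=10
  ..#..|.  b4=0 t=1,i=3
  ...##|#  b3=1 t=4,i=12
  ...#.|#  b2=1 t=1,i=2
  ....#|.  b1=0 t=1,i=10
  .....|#  b0=1 t=1,i=9
  bits 11010001110000101100010111001101 = 3519202765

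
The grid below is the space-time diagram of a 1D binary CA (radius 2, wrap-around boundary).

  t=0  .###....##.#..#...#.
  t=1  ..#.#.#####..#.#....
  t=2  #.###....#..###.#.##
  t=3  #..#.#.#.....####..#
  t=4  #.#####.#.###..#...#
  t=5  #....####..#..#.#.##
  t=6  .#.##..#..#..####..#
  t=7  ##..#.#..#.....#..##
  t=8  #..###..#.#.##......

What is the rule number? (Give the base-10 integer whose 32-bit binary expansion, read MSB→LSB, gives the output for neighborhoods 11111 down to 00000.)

  #####|.  b31=0 t=1,i=8
  ####.|#  b30=1 t=1,i=9
  ###.#|#  b29=1 t=2,i=0
  ###..|.  b28=0 t=0,i=3
  ##.##|.  b27=0 t=2,i=1
  ##.#.|#  b26=1 t=0,i=10
  ##..#|.  b25=0 t=1,i=11
  ##...|#  b24=1 t=0,i=4
  #.###|.  b23=0 t=1,i=6
  #.##.|.  b22=0 t=6,i=3
  #.#.#|#  b21=1 t=1,i=4
  #.#..|.  b20=0 t=0,i=11
  #..##|.  b19=0 t=0,i=0
  #..#.|#  b18=1 t=0,i=13
  #...#|.  b17=0 t=0,i=16
  #....|.  b16=0 t=0,i=5
  .####|.  b15=0 t=1,i=7
  .###.|#  b14=1 t=0,i=2
  .##.#|#  b13=1 t=0,i=9
  .##..|#  b12=1 t=3,i=0
  .#.##|.  b11=0 t=1,i=5
  .#.#.|#  b10=1 t=1,i=3
  .#..#|.  b9=0 t=0,i=12
  .#...|#  b8=1 t=0,i=15
  ..###|.  b7=0 t=0,i=1
  ..##.|#  b6=1 t=0,i=8
  ..#.#|#  b5=1 t=1,i=2
  ..#..|.  b4=0 t=0,i=14
  ...##|#  b3=1 t=0,i=7
  ...#.|.  b2=0 t=0,i=17
  ....#|#  b1=1 t=0,i=6
  .....|#  b0=1 t=1,i=18
  bits 01100101001001000111010101101011 = 1696888171

1696888171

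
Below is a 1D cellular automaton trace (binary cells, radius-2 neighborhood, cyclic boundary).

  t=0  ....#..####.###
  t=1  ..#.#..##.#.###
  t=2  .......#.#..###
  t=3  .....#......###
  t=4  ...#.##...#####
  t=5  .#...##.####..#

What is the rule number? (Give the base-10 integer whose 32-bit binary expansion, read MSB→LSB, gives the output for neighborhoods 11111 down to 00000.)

  nb #####: next=.  (t=4,i=12, bit31=0)
  nb ####.: next=.  (t=0,i=9, bit30=0)
  nb ###.#: next=#  (t=0,i=10, bit29=1)
  nb ###..: next=#  (t=0,i=14, bit28=1)
  nb ##.##: next=.  (t=0,i=11, bit27=0)
  nb ##.#.: next=#  (t=1,i=9, bit26=1)
  nb ##..#: next=.  (t=1,i=0, bit25=0)
  nb ##...: next=.  (t=0,i=0, bit24=0)
  nb #.###: next=#  (t=0,i=12, bit23=1)
  nb #.##.: next=#  (t=4,i=5, bit22=1)
  nb #.#.#: next=.  (t=1,i=10, bit21=0)
  nb #.#..: next=.  (t=1,i=4, bit20=0)
  nb #..##: next=.  (t=0,i=6, bit19=0)
  nb #..#.: next=.  (t=1,i=1, bit18=0)
  nb #...#: next=#  (t=4,i=1, bit17=1)
  nb #....: next=.  (t=0,i=1, bit16=0)
  nb .####: next=#  (t=0,i=8, bit15=1)
  nb .###.: next=#  (t=0,i=13, bit14=1)
  nb .##.#: next=.  (t=1,i=8, bit13=0)
  nb .##..: next=#  (t=4,i=6, bit12=1)
  nb .#.##: next=.  (t=1,i=11, bit11=0)
  nb .#.#.: next=.  (t=1,i=3, bit10=0)
  nb .#..#: next=.  (t=0,i=5, bit9=0)
  nb .#...: next=#  (t=3,i=6, bit8=1)
  nb ..###: next=#  (t=0,i=7, bit7=1)
  nb ..##.: next=#  (t=1,i=7, bit6=1)
  nb ..#.#: next=.  (t=1,i=2, bit5=0)
  nb ..#..: next=#  (t=0,i=4, bit4=1)
  nb ...##: next=#  (t=3,i=11, bit3=1)
  nb ...#.: next=.  (t=0,i=3, bit2=0)
  nb ....#: next=#  (t=0,i=2, bit1=1)
  nb .....: next=.  (t=2,i=2, bit0=0)
  bits 00110100110000101101000111011010 = 885182938

885182938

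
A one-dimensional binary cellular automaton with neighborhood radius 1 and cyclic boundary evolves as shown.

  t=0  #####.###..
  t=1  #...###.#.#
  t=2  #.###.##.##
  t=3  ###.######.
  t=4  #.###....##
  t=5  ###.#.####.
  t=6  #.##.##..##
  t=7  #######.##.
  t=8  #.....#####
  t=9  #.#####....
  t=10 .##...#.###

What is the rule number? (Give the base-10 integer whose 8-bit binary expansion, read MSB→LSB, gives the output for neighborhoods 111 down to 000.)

  [7] ### => .  t=0,i=1
  [6] ##. => #  t=0,i=4
  [5] #.# => #  t=0,i=5
  [4] #.. => .  t=0,i=9
  [3] .## => #  t=0,i=0
  [2] .#. => .  t=1,i=8
  [1] ..# => #  t=0,i=10
  [0] ... => #  t=1,i=2
  bits 01101011 = 107

107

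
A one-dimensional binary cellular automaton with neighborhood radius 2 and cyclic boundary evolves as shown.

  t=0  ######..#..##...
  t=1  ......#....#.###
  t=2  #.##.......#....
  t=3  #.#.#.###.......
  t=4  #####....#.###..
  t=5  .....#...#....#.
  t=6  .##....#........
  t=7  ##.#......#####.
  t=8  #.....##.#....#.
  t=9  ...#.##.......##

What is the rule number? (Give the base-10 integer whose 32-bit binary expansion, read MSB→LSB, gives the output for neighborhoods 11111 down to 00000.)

  nb #####: next=.  (t=0,i=2, bit31=0)
  nb ####.: next=.  (t=0,i=4, bit30=0)
  nb ###.#: next=#  (t=7,i=14, bit29=1)
  nb ###..: next=.  (t=0,i=5, bit28=0)
  nb ##.##: next=.  (t=7,i=15, bit27=0)
  nb ##.#.: next=.  (t=7,i=2, bit26=0)
  nb ##..#: next=#  (t=0,i=6, bit25=1)
  nb ##...: next=#  (t=0,i=13, bit24=1)
  nb #.###: next=.  (t=1,i=13, bit23=0)
  nb #.##.: next=#  (t=2,i=2, bit22=1)
  nb #.#.#: next=#  (t=3,i=2, bit21=1)
  nb #.#..: next=.  (t=7,i=3, bit20=0)
  nb #..##: next=.  (t=0,i=10, bit19=0)
  nb #..#.: next=.  (t=0,i=7, bit18=0)
  nb #...#: next=#  (t=0,i=14, bit17=1)
  nb #....: next=.  (t=1,i=1, bit16=0)
  nb .####: next=.  (t=0,i=1, bit15=0)
  nb .###.: next=.  (t=1,i=14, bit14=0)
  nb .##.#: next=.  (t=7,i=1, bit13=0)
  nb .##..: next=.  (t=0,i=12, bit12=0)
  nb .#.##: next=.  (t=1,i=12, bit11=0)
  nb .#.#.: next=#  (t=3,i=1, bit10=1)
  nb .#..#: next=.  (t=0,i=9, bit9=0)
  nb .#...: next=.  (t=1,i=7, bit8=0)
  nb ..###: next=.  (t=0,i=0, bit7=0)
  nb ..##.: next=#  (t=0,i=11, bit6=1)
  nb ..#.#: next=#  (t=1,i=11, bit5=1)
  nb ..#..: next=.  (t=0,i=8, bit4=0)
  nb ...##: next=#  (t=0,i=15, bit3=1)
  nb ...#.: next=.  (t=1,i=5, bit2=0)
  nb ....#: next=.  (t=1,i=4, bit1=0)
  nb .....: next=#  (t=1,i=2, bit0=1)
  bits 00100011011000100000010001101001 = 593626217

593626217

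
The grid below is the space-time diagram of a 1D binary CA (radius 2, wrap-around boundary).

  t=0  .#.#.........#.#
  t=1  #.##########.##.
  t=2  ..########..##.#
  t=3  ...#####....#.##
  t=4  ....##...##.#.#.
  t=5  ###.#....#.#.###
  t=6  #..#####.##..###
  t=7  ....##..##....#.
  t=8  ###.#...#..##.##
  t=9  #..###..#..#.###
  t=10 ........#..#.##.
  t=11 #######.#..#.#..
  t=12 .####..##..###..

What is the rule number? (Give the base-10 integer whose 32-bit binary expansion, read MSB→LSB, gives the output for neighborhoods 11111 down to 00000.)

2362541427

  nb #####: next=#  (t=1,i=4, bit31=1)
  nb ####.: next=.  (t=1,i=10, bit30=0)
  nb ###.#: next=.  (t=1,i=11, bit29=0)
  nb ###..: next=.  (t=2,i=9, bit28=0)
  nb ##.##: next=#  (t=1,i=12, bit27=1)
  nb ##.#.: next=#  (t=1,i=15, bit26=1)
  nb ##..#: next=.  (t=2,i=10, bit25=0)
  nb ##...: next=.  (t=3,i=0, bit24=0)
  nb #.###: next=#  (t=1,i=2, bit23=1)
  nb #.##.: next=#  (t=1,i=13, bit22=1)
  nb #.#.#: next=.  (t=0,i=1, bit21=0)
  nb #.#..: next=#  (t=0,i=3, bit20=1)
  nb #..##: next=.  (t=2,i=1, bit19=0)
  nb #..#.: next=.  (t=9,i=7, bit18=0)
  nb #...#: next=.  (t=3,i=1, bit17=0)
  nb #....: next=#  (t=0,i=5, bit16=1)
  nb .####: next=#  (t=1,i=3, bit15=1)
  nb .###.: next=.  (t=9,i=4, bit14=0)
  nb .##.#: next=.  (t=1,i=14, bit13=0)
  nb .##..: next=.  (t=3,i=15, bit12=0)
  nb .#.##: next=.  (t=1,i=1, bit11=0)
  nb .#.#.: next=#  (t=0,i=0, bit10=1)
  nb .#..#: next=.  (t=2,i=0, bit9=0)
  nb .#...: next=#  (t=0,i=4, bit8=1)
  nb ..###: next=.  (t=2,i=2, bit7=0)
  nb ..##.: next=#  (t=2,i=12, bit6=1)
  nb ..#.#: next=#  (t=0,i=13, bit5=1)
  nb ..#..: next=#  (t=7,i=14, bit4=1)
  nb ...##: next=.  (t=3,i=2, bit3=0)
  nb ...#.: next=.  (t=0,i=12, bit2=0)
  nb ....#: next=#  (t=0,i=11, bit1=1)
  nb .....: next=#  (t=0,i=6, bit0=1)
  bits 10001100110100011000010101110011 = 2362541427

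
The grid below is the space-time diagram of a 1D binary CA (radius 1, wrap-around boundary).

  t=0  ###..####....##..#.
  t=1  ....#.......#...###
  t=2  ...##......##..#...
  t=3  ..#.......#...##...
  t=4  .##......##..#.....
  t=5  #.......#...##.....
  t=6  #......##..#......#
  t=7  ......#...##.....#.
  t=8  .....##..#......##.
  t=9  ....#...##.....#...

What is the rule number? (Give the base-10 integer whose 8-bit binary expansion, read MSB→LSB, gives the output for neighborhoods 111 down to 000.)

38

  [7] ### => .  t=0,i=1
  [6] ##. => .  t=0,i=2
  [5] #.# => #  t=0,i=18
  [4] #.. => .  t=0,i=3
  [3] .## => .  t=0,i=0
  [2] .#. => #  t=0,i=17
  [1] ..# => #  t=0,i=4
  [0] ... => .  t=0,i=10
  bits 00100110 = 38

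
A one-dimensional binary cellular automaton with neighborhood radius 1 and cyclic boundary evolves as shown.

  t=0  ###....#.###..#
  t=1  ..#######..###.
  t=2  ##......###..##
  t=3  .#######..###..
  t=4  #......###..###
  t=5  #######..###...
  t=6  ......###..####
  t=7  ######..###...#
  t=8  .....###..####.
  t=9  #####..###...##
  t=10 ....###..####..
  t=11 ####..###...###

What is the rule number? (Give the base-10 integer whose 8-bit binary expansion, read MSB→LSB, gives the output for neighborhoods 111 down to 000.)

119

  ### -> .   bit 7 = 0  t=0,i=0
  ##. -> #   bit 6 = 1  t=0,i=2
  #.# -> #   bit 5 = 1  t=0,i=8
  #.. -> #   bit 4 = 1  t=0,i=3
  .## -> .   bit 3 = 0  t=0,i=9
  .#. -> #   bit 2 = 1  t=0,i=7
  ..# -> #   bit 1 = 1  t=0,i=6
  ... -> #   bit 0 = 1  t=0,i=4
  bits 01110111 = 119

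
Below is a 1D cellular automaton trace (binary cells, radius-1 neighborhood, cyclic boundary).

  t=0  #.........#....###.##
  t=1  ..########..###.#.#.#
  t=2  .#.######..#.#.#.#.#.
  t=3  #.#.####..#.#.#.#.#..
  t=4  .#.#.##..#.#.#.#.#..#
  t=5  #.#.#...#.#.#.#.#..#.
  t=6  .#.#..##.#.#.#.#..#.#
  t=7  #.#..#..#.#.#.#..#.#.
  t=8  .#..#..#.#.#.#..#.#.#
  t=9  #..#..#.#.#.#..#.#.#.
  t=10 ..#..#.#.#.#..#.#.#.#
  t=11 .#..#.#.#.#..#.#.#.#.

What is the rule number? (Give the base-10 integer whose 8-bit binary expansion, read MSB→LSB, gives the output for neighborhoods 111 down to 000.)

  nb ###: next=#  (t=0,i=16, bit7=1)
  nb ##.: next=.  (t=0,i=0, bit6=0)
  nb #.#: next=#  (t=0,i=18, bit5=1)
  nb #..: next=.  (t=0,i=1, bit4=0)
  nb .##: next=.  (t=0,i=15, bit3=0)
  nb .#.: next=.  (t=0,i=10, bit2=0)
  nb ..#: next=#  (t=0,i=9, bit1=1)
  nb ...: next=#  (t=0,i=2, bit0=1)
  bits 10100011 = 163

163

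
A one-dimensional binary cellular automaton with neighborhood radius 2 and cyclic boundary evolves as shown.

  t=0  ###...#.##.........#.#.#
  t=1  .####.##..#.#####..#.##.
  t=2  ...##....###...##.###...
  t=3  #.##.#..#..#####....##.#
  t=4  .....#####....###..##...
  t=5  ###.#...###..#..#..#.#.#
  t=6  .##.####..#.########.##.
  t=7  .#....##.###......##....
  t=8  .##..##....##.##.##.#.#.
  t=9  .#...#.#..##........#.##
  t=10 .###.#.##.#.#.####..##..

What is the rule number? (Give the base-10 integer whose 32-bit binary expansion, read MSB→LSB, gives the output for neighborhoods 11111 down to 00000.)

1899367289

  #####|.  b31=0 t=1,i=14
  ####.|#  b30=1 t=0,i=1
  ###.#|#  b29=1 t=1,i=4
  ###..|#  b28=1 t=0,i=2
  ##.##|.  b27=0 t=1,i=5
  ##.#.|.  b26=0 t=3,i=4
  ##..#|.  b25=0 t=1,i=8
  ##...|#  b24=1 t=0,i=3
  #.###|.  b23=0 t=0,i=23
  #.##.|.  b22=0 t=0,i=8
  #.#.#|#  b21=1 t=0,i=21
  #.#..|#  b20=1 t=3,i=5
  #..##|.  b19=0 t=1,i=0
  #..#.|#  b18=1 t=1,i=9
  #...#|#  b17=1 t=0,i=4
  #....|.  b16=0 t=0,i=11
  .####|.  b15=0 t=0,i=0
  .###.|.  b14=0 t=2,i=10
  .##.#|.  b13=0 t=2,i=16
  .##..|.  b12=0 t=0,i=9
  .#.##|#  b11=1 t=0,i=7
  .#.#.|.  b10=0 t=0,i=20
  .#..#|#  b9=1 t=3,i=6
  .#...|#  b8=1 t=5,i=5
  ..###|.  b7=0 t=1,i=1
  ..##.|#  b6=1 t=2,i=3
  ..#.#|#  b5=1 t=0,i=6
  ..#..|#  b4=1 t=3,i=8
  ...##|#  b3=1 t=2,i=2
  ...#.|.  b2=0 t=0,i=5
  ....#|.  b1=0 t=0,i=17
  .....|#  b0=1 t=0,i=12
  bits 01110001001101100000101101111001 = 1899367289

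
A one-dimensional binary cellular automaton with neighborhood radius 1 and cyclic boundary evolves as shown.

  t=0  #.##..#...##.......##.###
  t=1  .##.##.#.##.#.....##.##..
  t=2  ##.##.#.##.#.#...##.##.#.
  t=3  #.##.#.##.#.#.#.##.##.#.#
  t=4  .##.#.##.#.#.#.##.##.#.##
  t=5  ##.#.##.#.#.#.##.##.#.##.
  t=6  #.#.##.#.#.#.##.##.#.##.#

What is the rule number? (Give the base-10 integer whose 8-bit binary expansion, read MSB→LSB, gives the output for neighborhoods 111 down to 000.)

  ###|.  b7=0 t=0,i=23
  ##.|.  b6=0 t=0,i=0
  #.#|#  b5=1 t=0,i=1
  #..|#  b4=1 t=0,i=4
  .##|#  b3=1 t=0,i=2
  .#.|.  b2=0 t=0,i=6
  ..#|#  b1=1 t=0,i=5
  ...|.  b0=0 t=0,i=8
  bits 00111010 = 58

58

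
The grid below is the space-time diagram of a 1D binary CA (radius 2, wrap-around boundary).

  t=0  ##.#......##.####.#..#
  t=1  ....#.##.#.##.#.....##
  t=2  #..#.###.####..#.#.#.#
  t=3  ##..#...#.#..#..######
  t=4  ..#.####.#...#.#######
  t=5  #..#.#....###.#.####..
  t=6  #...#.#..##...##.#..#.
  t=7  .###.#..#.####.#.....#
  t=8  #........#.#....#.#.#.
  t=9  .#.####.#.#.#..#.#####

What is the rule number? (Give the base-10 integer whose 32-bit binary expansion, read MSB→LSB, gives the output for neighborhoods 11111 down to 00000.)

  #####|#  b31=1 t=3,i=18
  ####.|.  b30=0 t=0,i=15
  ###.#|.  b29=0 t=0,i=1
  ###..|.  b28=0 t=2,i=12
  ##.##|#  b27=1 t=0,i=12
  ##.#.|.  b26=0 t=0,i=2
  ##..#|#  b25=1 t=2,i=1
  ##...|#  b24=1 t=1,i=0
  #.###|.  b23=0 t=0,i=13
  #.##.|#  b22=1 t=1,i=6
  #.#.#|#  b21=1 t=1,i=9
  #.#..|.  b20=0 t=0,i=3
  #..##|#  b19=1 t=0,i=20
  #..#.|.  b18=0 t=2,i=2
  #...#|#  b17=1 t=3,i=6
  #....|.  b16=0 t=0,i=5
  .####|#  b15=1 t=0,i=14
  .###.|.  b14=0 t=0,i=0
  .##.#|#  b13=1 t=0,i=11
  .##..|#  b12=1 t=1,i=21
  .#.##|#  b11=1 t=1,i=5
  .#.#.|#  b10=1 t=2,i=16
  .#..#|.  b9=0 t=0,i=19
  .#...|#  b8=1 t=0,i=4
  ..###|#  b7=1 t=0,i=21
  ..##.|.  b6=0 t=0,i=10
  ..#.#|.  b5=0 t=1,i=4
  ..#..|#  b4=1 t=3,i=4
  ...##|#  b3=1 t=0,i=9
  ...#.|#  b2=1 t=1,i=3
  ....#|.  b1=0 t=0,i=8
  .....|#  b0=1 t=0,i=6
  bits 10001011011010101011110110011101 = 2339028381

2339028381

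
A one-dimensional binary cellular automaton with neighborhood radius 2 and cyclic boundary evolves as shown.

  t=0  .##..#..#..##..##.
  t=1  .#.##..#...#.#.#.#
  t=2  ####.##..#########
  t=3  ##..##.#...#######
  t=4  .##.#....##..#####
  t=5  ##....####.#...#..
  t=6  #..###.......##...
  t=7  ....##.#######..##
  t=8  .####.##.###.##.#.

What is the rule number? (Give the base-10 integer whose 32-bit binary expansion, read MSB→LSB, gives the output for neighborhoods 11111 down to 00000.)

2598849647

  #####|#  b31=1 t=2,i=0
  ####.|.  b30=0 t=2,i=2
  ###.#|.  b29=0 t=2,i=3
  ###..|#  b28=1 t=3,i=1
  ##.##|#  b27=1 t=2,i=4
  ##.#.|.  b26=0 t=3,i=6
  ##..#|#  b25=1 t=0,i=3
  ##...|.  b24=0 t=5,i=2
  #.###|#  b23=1 t=7,i=7
  #.##.|#  b22=1 t=1,i=3
  #.#.#|#  b21=1 t=1,i=1
  #.#..|.  b20=0 t=3,i=7
  #..##|.  b19=0 t=0,i=0
  #..#.|#  b18=1 t=0,i=4
  #...#|#  b17=1 t=1,i=9
  #....|#  b16=1 t=4,i=6
  .####|.  b15=0 t=2,i=10
  .###.|#  b14=1 t=6,i=4
  .##.#|.  b13=0 t=3,i=5
  .##..|.  b12=0 t=0,i=2
  .#.##|#  b11=1 t=1,i=2
  .#.#.|#  b10=1 t=1,i=0
  .#..#|.  b9=0 t=0,i=6
  .#...|.  b8=0 t=1,i=8
  ..###|.  b7=0 t=2,i=9
  ..##.|#  b6=1 t=0,i=1
  ..#.#|#  b5=1 t=1,i=11
  ..#..|.  b4=0 t=0,i=5
  ...##|#  b3=1 t=3,i=10
  ...#.|#  b2=1 t=1,i=10
  ....#|#  b1=1 t=4,i=7
  .....|#  b0=1 t=6,i=8
  bits 10011010111001110100110001101111 = 2598849647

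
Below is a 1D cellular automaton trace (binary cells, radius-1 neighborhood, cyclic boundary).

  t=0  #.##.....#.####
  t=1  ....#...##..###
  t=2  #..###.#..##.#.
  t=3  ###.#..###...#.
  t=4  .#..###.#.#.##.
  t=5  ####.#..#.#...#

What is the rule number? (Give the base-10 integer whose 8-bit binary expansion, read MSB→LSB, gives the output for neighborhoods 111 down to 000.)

  nb ###: next=#  (t=0,i=12, bit7=1)
  nb ##.: next=.  (t=0,i=0, bit6=0)
  nb #.#: next=.  (t=0,i=1, bit5=0)
  nb #..: next=#  (t=0,i=4, bit4=1)
  nb .##: next=.  (t=0,i=2, bit3=0)
  nb .#.: next=#  (t=0,i=9, bit2=1)
  nb ..#: next=#  (t=0,i=8, bit1=1)
  nb ...: next=.  (t=0,i=5, bit0=0)
  bits 10010110 = 150

150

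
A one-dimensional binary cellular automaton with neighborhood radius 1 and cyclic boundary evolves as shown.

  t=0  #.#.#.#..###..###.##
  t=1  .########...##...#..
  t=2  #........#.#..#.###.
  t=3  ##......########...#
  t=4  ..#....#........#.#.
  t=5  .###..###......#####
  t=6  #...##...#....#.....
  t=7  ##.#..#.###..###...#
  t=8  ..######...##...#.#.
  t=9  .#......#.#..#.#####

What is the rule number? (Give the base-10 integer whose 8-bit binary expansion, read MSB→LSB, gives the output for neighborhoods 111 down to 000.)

  ###|.  b7=0 t=0,i=10
  ##.|.  b6=0 t=0,i=0
  #.#|#  b5=1 t=0,i=1
  #..|#  b4=1 t=0,i=7
  .##|.  b3=0 t=0,i=9
  .#.|#  b2=1 t=0,i=2
  ..#|#  b1=1 t=0,i=8
  ...|.  b0=0 t=1,i=10
  bits 00110110 = 54

54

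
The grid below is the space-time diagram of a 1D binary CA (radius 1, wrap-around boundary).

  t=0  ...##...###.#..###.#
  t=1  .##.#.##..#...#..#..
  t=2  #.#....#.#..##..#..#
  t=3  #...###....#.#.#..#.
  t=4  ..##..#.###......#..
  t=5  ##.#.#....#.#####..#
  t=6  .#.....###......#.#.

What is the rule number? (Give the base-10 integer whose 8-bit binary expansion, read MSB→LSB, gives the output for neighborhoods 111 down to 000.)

  nb ###: next=.  (t=0,i=9, bit7=0)
  nb ##.: next=#  (t=0,i=4, bit6=1)
  nb #.#: next=.  (t=0,i=11, bit5=0)
  nb #..: next=.  (t=0,i=0, bit4=0)
  nb .##: next=.  (t=0,i=3, bit3=0)
  nb .#.: next=.  (t=0,i=12, bit2=0)
  nb ..#: next=#  (t=0,i=2, bit1=1)
  nb ...: next=#  (t=0,i=1, bit0=1)
  bits 01000011 = 67

67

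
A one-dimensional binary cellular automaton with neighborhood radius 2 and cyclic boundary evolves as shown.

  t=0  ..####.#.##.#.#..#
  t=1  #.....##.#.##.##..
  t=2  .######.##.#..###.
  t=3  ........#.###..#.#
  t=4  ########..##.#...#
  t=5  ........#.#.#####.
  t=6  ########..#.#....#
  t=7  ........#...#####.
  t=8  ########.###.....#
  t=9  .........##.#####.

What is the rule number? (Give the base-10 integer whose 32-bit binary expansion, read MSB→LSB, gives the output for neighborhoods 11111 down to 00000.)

  ##### -> .   bit 31 = 0  t=2,i=3
  ####. -> .   bit 30 = 0  t=0,i=4
  ###.# -> .   bit 29 = 0  t=0,i=5
  ###.. -> .   bit 28 = 0  t=2,i=16
  ##.## -> .   bit 27 = 0  t=1,i=13
  ##.#. -> #   bit 26 = 1  t=0,i=6
  ##..# -> #   bit 25 = 1  t=1,i=16
  ##... -> #   bit 24 = 1  t=5,i=17
  #.### -> #   bit 23 = 1  t=3,i=10
  #.##. -> #   bit 22 = 1  t=0,i=9
  #.#.# -> #   bit 21 = 1  t=0,i=7
  #.#.. -> #   bit 20 = 1  t=0,i=14
  #..## -> .   bit 19 = 0  t=0,i=1
  #..#. -> .   bit 18 = 0  t=0,i=16
  #...# -> #   bit 17 = 1  t=4,i=15
  #.... -> #   bit 16 = 1  t=1,i=2
  .#### -> .   bit 15 = 0  t=0,i=3
  .###. -> #   bit 14 = 1  t=2,i=15
  .##.# -> .   bit 13 = 0  t=0,i=10
  .##.. -> #   bit 12 = 1  t=1,i=15
  .#.## -> .   bit 11 = 0  t=0,i=8
  .#.#. -> .   bit 10 = 0  t=0,i=13
  .#..# -> #   bit 9 = 1  t=0,i=0
  .#... -> #   bit 8 = 1  t=1,i=1
  ..### -> .   bit 7 = 0  t=0,i=2
  ..##. -> #   bit 6 = 1  t=1,i=6
  ..#.# -> .   bit 5 = 0  t=3,i=8
  ..#.. -> .   bit 4 = 0  t=0,i=17
  ...## -> #   bit 3 = 1  t=1,i=5
  ...#. -> #   bit 2 = 1  t=3,i=7
  ....# -> #   bit 1 = 1  t=1,i=4
  ..... -> #   bit 0 = 1  t=1,i=3
  bits 00000111111100110101001101001111 = 133387087

133387087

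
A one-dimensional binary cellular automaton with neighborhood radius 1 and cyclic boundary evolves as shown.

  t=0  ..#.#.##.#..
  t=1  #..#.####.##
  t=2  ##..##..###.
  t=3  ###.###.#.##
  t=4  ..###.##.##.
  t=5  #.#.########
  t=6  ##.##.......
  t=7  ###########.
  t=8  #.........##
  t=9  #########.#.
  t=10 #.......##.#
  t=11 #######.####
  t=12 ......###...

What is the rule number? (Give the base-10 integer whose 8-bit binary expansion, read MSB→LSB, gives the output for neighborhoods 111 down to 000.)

121

  [7] ### => .  t=1,i=6
  [6] ##. => #  t=0,i=7
  [5] #.# => #  t=0,i=3
  [4] #.. => #  t=0,i=10
  [3] .## => #  t=0,i=6
  [2] .#. => .  t=0,i=2
  [1] ..# => .  t=0,i=1
  [0] ... => #  t=0,i=0
  bits 01111001 = 121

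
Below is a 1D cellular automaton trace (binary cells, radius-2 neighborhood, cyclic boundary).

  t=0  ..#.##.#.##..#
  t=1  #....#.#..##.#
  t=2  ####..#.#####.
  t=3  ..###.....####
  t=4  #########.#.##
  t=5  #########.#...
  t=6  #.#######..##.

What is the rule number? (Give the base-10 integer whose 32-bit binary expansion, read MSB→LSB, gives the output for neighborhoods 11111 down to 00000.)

4213929939

  [31] ##### => #  t=2,i=10
  [30] ####. => #  t=2,i=2
  [29] ###.# => #  t=2,i=12
  [28] ###.. => #  t=2,i=3
  [27] ##.## => #  t=1,i=12
  [26] ##.#. => .  t=0,i=6
  [25] ##..# => #  t=0,i=11
  [24] ##... => #  t=1,i=1
  [23] #.### => .  t=2,i=0
  [22] #.##. => .  t=0,i=4
  [21] #.#.# => #  t=0,i=7
  [20] #.#.. => .  t=1,i=7
  [19] #..## => #  t=1,i=9
  [18] #..#. => .  t=0,i=1
  [17] #...# => #  t=5,i=12
  [16] #.... => #  t=1,i=2
  [15] .#### => .  t=2,i=1
  [14] .###. => #  t=3,i=3
  [13] .##.# => #  t=0,i=5
  [12] .##.. => #  t=0,i=10
  [11] .#.## => .  t=0,i=3
  [10] .#.#. => #  t=1,i=6
  [9] .#..# => #  t=0,i=0
  [8] .#... => #  t=5,i=11
  [7] ..### => #  t=3,i=2
  [6] ..##. => #  t=1,i=10
  [5] ..#.# => .  t=0,i=2
  [4] ..#.. => #  t=0,i=13
  [3] ...## => .  t=3,i=9
  [2] ...#. => .  t=1,i=4
  [1] ....# => #  t=1,i=3
  [0] ..... => #  t=3,i=7
  bits 11111011001010110111011111010011 = 4213929939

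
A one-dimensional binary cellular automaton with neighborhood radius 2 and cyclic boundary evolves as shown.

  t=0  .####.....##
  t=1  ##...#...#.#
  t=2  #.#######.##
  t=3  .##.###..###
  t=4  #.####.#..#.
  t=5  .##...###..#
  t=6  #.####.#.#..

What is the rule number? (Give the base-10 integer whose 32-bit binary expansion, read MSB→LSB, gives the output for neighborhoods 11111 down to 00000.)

2408742684

  #####|#  b31=1 t=2,i=4
  ####.|.  b30=0 t=0,i=3
  ###.#|.  b29=0 t=2,i=0
  ###..|.  b28=0 t=0,i=4
  ##.##|#  b27=1 t=0,i=0
  ##.#.|#  b26=1 t=4,i=6
  ##..#|#  b25=1 t=3,i=7
  ##...|#  b24=1 t=0,i=5
  #.###|#  b23=1 t=0,i=1
  #.##.|.  b22=0 t=3,i=1
  #.#.#|.  b21=0 t=4,i=0
  #.#..|#  b20=1 t=4,i=7
  #..##|.  b19=0 t=3,i=8
  #..#.|.  b18=0 t=4,i=9
  #...#|#  b17=1 t=1,i=3
  #....|.  b16=0 t=0,i=6
  .####|.  b15=0 t=0,i=2
  .###.|#  b14=1 t=1,i=0
  .##.#|#  b13=1 t=0,i=11
  .##..|#  b12=1 t=5,i=2
  .#.##|#  b11=1 t=1,i=10
  .#.#.|#  b10=1 t=4,i=11
  .#..#|#  b9=1 t=4,i=8
  .#...|#  b8=1 t=1,i=6
  ..###|.  b7=0 t=3,i=9
  ..##.|.  b6=0 t=0,i=10
  ..#.#|.  b5=0 t=1,i=9
  ..#..|#  b4=1 t=1,i=5
  ...##|#  b3=1 t=0,i=9
  ...#.|#  b2=1 t=1,i=4
  ....#|.  b1=0 t=0,i=8
  .....|.  b0=0 t=0,i=7
  bits 10001111100100100111111100011100 = 2408742684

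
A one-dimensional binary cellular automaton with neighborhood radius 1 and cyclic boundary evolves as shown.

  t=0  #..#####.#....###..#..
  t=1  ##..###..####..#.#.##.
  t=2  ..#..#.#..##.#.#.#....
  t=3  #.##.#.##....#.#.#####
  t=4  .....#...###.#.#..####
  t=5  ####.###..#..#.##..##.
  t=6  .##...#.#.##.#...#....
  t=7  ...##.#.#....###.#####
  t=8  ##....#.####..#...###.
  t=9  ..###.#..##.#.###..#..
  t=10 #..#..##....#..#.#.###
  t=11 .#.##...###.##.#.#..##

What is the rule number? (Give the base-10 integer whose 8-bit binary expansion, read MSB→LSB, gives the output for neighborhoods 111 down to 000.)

  ###|#  b7=1 t=0,i=4
  ##.|.  b6=0 t=0,i=7
  #.#|.  b5=0 t=0,i=8
  #..|#  b4=1 t=0,i=1
  .##|.  b3=0 t=0,i=3
  .#.|#  b2=1 t=0,i=0
  ..#|.  b1=0 t=0,i=2
  ...|#  b0=1 t=0,i=11
  bits 10010101 = 149

149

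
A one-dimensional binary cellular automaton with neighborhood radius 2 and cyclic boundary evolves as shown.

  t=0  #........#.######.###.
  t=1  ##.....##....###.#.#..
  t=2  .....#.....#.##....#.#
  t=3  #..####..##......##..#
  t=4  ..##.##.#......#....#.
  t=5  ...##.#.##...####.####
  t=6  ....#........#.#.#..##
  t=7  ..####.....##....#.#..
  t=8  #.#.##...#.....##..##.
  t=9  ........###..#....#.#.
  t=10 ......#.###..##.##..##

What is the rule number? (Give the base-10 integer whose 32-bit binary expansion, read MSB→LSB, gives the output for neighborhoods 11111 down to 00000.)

  ##### -> #   bit 31 = 1  t=0,i=13
  ####. -> #   bit 30 = 1  t=0,i=15
  ###.# -> .   bit 29 = 0  t=0,i=16
  ###.. -> #   bit 28 = 1  t=3,i=6
  ##.## -> #   bit 27 = 1  t=0,i=17
  ##.#. -> .   bit 26 = 0  t=0,i=21
  ##..# -> .   bit 25 = 0  t=3,i=1
  ##... -> .   bit 24 = 0  t=1,i=2
  #.### -> .   bit 23 = 0  t=0,i=11
  #.##. -> .   bit 22 = 0  t=2,i=13
  #.#.# -> .   bit 21 = 0  t=1,i=17
  #.#.. -> #   bit 20 = 1  t=0,i=0
  #..## -> #   bit 19 = 1  t=1,i=21
  #..#. -> .   bit 18 = 0  t=9,i=12
  #...# -> .   bit 17 = 0  t=4,i=0
  #.... -> .   bit 16 = 0  t=0,i=2
  .#### -> .   bit 15 = 0  t=0,i=12
  .###. -> #   bit 14 = 1  t=0,i=19
  .##.# -> #   bit 13 = 1  t=4,i=3
  .##.. -> .   bit 12 = 0  t=1,i=1
  .#.## -> .   bit 11 = 0  t=0,i=10
  .#.#. -> .   bit 10 = 0  t=1,i=18
  .#..# -> .   bit 9 = 0  t=1,i=20
  .#... -> #   bit 8 = 1  t=0,i=1
  ..### -> #   bit 7 = 1  t=1,i=13
  ..##. -> .   bit 6 = 0  t=1,i=0
  ..#.# -> .   bit 5 = 0  t=0,i=9
  ..#.. -> #   bit 4 = 1  t=2,i=5
  ...## -> .   bit 3 = 0  t=1,i=6
  ...#. -> #   bit 2 = 1  t=0,i=8
  ....# -> #   bit 1 = 1  t=0,i=7
  ..... -> .   bit 0 = 0  t=0,i=3
  bits 11011000000110000110000110010110 = 3625476502

3625476502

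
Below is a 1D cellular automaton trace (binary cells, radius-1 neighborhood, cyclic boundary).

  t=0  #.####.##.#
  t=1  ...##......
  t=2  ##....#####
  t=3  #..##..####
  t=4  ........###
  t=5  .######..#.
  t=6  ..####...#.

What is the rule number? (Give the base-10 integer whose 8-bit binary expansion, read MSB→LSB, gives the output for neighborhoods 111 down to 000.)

133

  ###|#  b7=1 t=0,i=3
  ##.|.  b6=0 t=0,i=0
  #.#|.  b5=0 t=0,i=1
  #..|.  b4=0 t=1,i=5
  .##|.  b3=0 t=0,i=2
  .#.|#  b2=1 t=5,i=9
  ..#|.  b1=0 t=1,i=2
  ...|#  b0=1 t=1,i=0
  bits 10000101 = 133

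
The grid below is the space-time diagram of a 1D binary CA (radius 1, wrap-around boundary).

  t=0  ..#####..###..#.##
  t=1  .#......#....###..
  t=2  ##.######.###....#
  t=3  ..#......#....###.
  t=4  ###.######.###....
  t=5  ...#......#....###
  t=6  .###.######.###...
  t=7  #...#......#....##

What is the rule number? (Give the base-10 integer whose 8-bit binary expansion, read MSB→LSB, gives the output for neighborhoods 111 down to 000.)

39

  [7] ### => .  t=0,i=3
  [6] ##. => .  t=0,i=6
  [5] #.# => #  t=0,i=15
  [4] #.. => .  t=0,i=0
  [3] .## => .  t=0,i=2
  [2] .#. => #  t=0,i=14
  [1] ..# => #  t=0,i=1
  [0] ... => #  t=1,i=3
  bits 00100111 = 39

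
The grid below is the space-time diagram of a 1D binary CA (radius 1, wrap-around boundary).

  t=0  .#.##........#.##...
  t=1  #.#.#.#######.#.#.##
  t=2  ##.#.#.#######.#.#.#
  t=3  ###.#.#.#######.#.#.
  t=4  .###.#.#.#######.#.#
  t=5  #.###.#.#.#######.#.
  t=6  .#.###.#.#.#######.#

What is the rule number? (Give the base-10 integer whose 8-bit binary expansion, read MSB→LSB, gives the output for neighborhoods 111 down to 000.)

227

  ### -> #   bit 7 = 1  t=1,i=7
  ##. -> #   bit 6 = 1  t=0,i=4
  #.# -> #   bit 5 = 1  t=0,i=2
  #.. -> .   bit 4 = 0  t=0,i=5
  .## -> .   bit 3 = 0  t=0,i=3
  .#. -> .   bit 2 = 0  t=0,i=1
  ..# -> #   bit 1 = 1  t=0,i=0
  ... -> #   bit 0 = 1  t=0,i=6
  bits 11100011 = 227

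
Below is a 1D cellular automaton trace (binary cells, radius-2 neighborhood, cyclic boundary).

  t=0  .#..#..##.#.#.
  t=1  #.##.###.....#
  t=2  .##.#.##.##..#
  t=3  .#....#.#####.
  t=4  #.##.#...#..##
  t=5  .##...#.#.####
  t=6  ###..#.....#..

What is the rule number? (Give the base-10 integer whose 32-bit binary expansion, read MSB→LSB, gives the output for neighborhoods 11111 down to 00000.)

  ##### -> .   bit 31 = 0  t=3,i=10
  ####. -> .   bit 30 = 0  t=3,i=11
  ###.# -> .   bit 29 = 0  t=4,i=0
  ###.. -> #   bit 28 = 1  t=1,i=7
  ##.## -> #   bit 27 = 1  t=1,i=1
  ##.#. -> .   bit 26 = 0  t=0,i=9
  ##..# -> #   bit 25 = 1  t=2,i=11
  ##... -> .   bit 24 = 0  t=1,i=8
  #.### -> .   bit 23 = 0  t=1,i=5
  #.##. -> #   bit 22 = 1  t=1,i=2
  #.#.# -> .   bit 21 = 0  t=0,i=10
  #.#.. -> .   bit 20 = 0  t=0,i=12
  #..## -> #   bit 19 = 1  t=0,i=6
  #..#. -> #   bit 18 = 1  t=0,i=0
  #...# -> .   bit 17 = 0  t=4,i=7
  #.... -> #   bit 16 = 1  t=1,i=9
  .#### -> #   bit 15 = 1  t=3,i=9
  .###. -> #   bit 14 = 1  t=1,i=6
  .##.# -> .   bit 13 = 0  t=0,i=8
  .##.. -> #   bit 12 = 1  t=2,i=10
  .#.## -> .   bit 11 = 0  t=2,i=0
  .#.#. -> .   bit 10 = 0  t=0,i=11
  .#..# -> #   bit 9 = 1  t=0,i=2
  .#... -> #   bit 8 = 1  t=3,i=2
  ..### -> #   bit 7 = 1  t=4,i=12
  ..##. -> #   bit 6 = 1  t=0,i=7
  ..#.# -> .   bit 5 = 0  t=2,i=13
  ..#.. -> .   bit 4 = 0  t=0,i=1
  ...## -> .   bit 3 = 0  t=1,i=12
  ...#. -> #   bit 2 = 1  t=3,i=5
  ....# -> .   bit 1 = 0  t=1,i=11
  ..... -> #   bit 0 = 1  t=1,i=10
  bits 00011010010011011101001111000101 = 441308101

441308101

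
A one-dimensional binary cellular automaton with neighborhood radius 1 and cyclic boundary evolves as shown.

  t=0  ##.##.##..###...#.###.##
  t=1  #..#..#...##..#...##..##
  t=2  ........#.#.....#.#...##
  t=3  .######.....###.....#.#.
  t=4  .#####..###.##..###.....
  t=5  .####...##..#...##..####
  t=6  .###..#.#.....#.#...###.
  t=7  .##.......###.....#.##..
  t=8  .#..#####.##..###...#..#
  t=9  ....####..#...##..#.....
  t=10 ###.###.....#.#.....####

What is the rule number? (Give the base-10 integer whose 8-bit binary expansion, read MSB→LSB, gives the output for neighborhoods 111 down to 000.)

  ###|#  b7=1 t=0,i=0
  ##.|.  b6=0 t=0,i=1
  #.#|.  b5=0 t=0,i=2
  #..|.  b4=0 t=0,i=8
  .##|#  b3=1 t=0,i=3
  .#.|.  b2=0 t=0,i=16
  ..#|.  b1=0 t=0,i=9
  ...|#  b0=1 t=0,i=14
  bits 10001001 = 137

137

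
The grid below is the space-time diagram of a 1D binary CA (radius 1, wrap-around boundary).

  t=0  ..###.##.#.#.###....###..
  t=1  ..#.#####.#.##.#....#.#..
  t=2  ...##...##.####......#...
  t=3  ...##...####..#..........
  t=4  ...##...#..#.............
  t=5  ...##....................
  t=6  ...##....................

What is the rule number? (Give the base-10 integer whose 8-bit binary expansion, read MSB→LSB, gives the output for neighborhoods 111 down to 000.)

104

  [7] ### => .  t=0,i=3
  [6] ##. => #  t=0,i=4
  [5] #.# => #  t=0,i=5
  [4] #.. => .  t=0,i=16
  [3] .## => #  t=0,i=2
  [2] .#. => .  t=0,i=9
  [1] ..# => .  t=0,i=1
  [0] ... => .  t=0,i=0
  bits 01101000 = 104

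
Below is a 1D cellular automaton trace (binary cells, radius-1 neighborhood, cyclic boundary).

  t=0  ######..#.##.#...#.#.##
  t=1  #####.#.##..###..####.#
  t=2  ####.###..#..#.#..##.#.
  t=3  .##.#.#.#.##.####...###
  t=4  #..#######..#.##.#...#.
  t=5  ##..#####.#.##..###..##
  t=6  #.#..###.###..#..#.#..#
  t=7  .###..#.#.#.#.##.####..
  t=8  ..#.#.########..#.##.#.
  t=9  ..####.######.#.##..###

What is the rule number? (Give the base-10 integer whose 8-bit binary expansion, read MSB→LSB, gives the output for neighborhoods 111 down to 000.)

  ###|#  b7=1 t=0,i=0
  ##.|.  b6=0 t=0,i=5
  #.#|#  b5=1 t=0,i=9
  #..|#  b4=1 t=0,i=6
  .##|.  b3=0 t=0,i=10
  .#.|#  b2=1 t=0,i=8
  ..#|.  b1=0 t=0,i=7
  ...|.  b0=0 t=0,i=15
  bits 10110100 = 180

180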